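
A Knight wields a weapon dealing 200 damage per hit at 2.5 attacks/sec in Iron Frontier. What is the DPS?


DPS = damage * attack_speed
= 200 * 2.5
= 500.0

500.0 DPS


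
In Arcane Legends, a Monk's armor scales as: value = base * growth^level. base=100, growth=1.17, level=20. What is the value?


value = base * growth^level
= 100 * 1.17^20
= 100 * 23.105599
= 2310.56

2310.56 armor


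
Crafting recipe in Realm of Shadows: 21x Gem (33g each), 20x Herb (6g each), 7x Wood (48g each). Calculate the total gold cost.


Cost breakdown:
  Gem: 21 * 33 = 693
  Herb: 20 * 6 = 120
  Wood: 7 * 48 = 336
Total = 693 + 120 + 336 = 1149

1149 gold


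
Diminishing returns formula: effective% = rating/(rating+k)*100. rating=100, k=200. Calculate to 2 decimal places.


effective% = rating / (rating + k) * 100
= 100 / (100 + 200) * 100
= 100 / 300 * 100
= 0.333333 * 100
= 33.33%

33.33%


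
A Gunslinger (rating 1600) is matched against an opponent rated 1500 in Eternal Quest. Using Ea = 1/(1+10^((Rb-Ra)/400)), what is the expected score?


Elo expected score: Ea = 1/(1 + 10^((Rb-Ra)/400))
Rb - Ra = 1500 - 1600 = -100
(Rb-Ra)/400 = -100/400 = -0.25
10^-0.25 = 0.562341
Ea = 1/(1 + 0.562341) = 1/1.562341 = 0.6401

0.6401


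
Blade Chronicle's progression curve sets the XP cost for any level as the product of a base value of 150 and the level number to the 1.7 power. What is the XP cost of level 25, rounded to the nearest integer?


XP = 150 * level^1.7
Substitute level = 25:
XP = 150 * 25^1.7
= 150 * 237.9567
= 35694

35694 XP


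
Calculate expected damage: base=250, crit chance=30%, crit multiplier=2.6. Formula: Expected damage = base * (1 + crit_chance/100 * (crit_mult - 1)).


E[dmg] = base * (1 + crit_chance * (crit_mult - 1))
cc as decimal = 30/100 = 0.3
cm - 1 = 2.6 - 1 = 1.6
Bonus factor = 0.3 * 1.6 = 0.48
Total multiplier = 1 + 0.48 = 1.48
Expected damage = 250 * 1.48 = 370.00

370.00 damage


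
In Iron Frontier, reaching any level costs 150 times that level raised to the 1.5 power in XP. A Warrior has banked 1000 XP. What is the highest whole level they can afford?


XP = 150 * level^1.5, so level = (XP / 150)^(1/1.5)
= (1000 / 150)^(1/1.5)
= 6.6667^0.6667
= 3.5422
Floor: level = 3

level 3


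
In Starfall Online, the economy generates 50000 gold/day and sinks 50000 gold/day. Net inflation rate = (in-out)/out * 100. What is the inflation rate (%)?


Net gold = 50000 - 50000 = 0
Inflation rate = net / sunk * 100 = 0 / 50000 * 100
= 0.0 * 100
= 0.00%

0.00%


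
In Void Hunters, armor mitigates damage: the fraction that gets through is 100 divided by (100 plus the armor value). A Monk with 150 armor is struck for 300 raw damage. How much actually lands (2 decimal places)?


actual = 300 * 100 / (100 + 150)
= 300 * 100 / 250
= 30000 / 250
= 120.00

120.00 damage


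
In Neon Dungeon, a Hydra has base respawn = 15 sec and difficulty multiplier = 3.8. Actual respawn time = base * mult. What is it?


Respawn time = base * multiplier
= 15 * 3.8
= 57.0 seconds

57.0 seconds


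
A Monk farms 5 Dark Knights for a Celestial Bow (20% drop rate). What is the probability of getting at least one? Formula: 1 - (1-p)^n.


P(at least one) = 1 - P(none) = 1 - (1-p)^n
p = 20/100 = 0.2
1 - p = 0.8
(1 - p)^5 = 0.8^5 = 0.327680
P(at least one) = 1 - 0.327680 = 0.6723

0.6723


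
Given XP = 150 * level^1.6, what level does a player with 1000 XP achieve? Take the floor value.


XP = 150 * level^1.6, so level = (XP / 150)^(1/1.6)
= (1000 / 150)^(1/1.6)
= 6.6667^0.625
= 3.273
Floor: level = 3

level 3


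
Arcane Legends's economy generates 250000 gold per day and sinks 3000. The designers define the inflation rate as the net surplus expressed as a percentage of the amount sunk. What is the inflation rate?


Net gold = 250000 - 3000 = 247000
Inflation rate = net / sunk * 100 = 247000 / 3000 * 100
= 82.333333 * 100
= 8233.33%

8233.33%


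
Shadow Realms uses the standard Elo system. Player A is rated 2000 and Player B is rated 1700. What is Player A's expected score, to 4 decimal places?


Elo expected score: Ea = 1/(1 + 10^((Rb-Ra)/400))
Rb - Ra = 1700 - 2000 = -300
(Rb-Ra)/400 = -300/400 = -0.75
10^-0.75 = 0.177828
Ea = 1/(1 + 0.177828) = 1/1.177828 = 0.8490

0.8490


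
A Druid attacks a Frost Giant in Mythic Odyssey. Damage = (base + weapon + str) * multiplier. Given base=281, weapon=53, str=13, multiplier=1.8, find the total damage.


Sum base + weapon + str = 281 + 53 + 13 = 347
Multiply by 1.8:
347 * 1.8 = 624.6

624.6 damage


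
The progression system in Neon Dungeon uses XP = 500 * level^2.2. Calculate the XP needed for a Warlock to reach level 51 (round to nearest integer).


XP = 500 * level^2.2
Substitute level = 51:
XP = 500 * 51^2.2
= 500 * 5710.2403
= 2855120

2855120 XP


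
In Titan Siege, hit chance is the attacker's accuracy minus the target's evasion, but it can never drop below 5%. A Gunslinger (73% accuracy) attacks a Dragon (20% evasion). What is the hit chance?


accuracy - evasion = 73 - 20 = 53
Apply floor: max(53, 5) = 53
Hit chance = 53%

53%


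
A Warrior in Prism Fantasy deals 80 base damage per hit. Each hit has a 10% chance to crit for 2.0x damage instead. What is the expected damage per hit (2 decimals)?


E[dmg] = base * (1 + crit_chance * (crit_mult - 1))
cc as decimal = 10/100 = 0.1
cm - 1 = 2.0 - 1 = 1.0
Bonus factor = 0.1 * 1.0 = 0.1
Total multiplier = 1 + 0.1 = 1.1
Expected damage = 80 * 1.1 = 88.00

88.00 damage


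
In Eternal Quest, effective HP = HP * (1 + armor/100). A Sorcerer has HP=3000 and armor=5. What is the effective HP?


EHP = 3000 * (1 + 5/100)
= 3000 * (1 + 0.05)
= 3000 * 1.05
= 3150.0

3150.0 EHP


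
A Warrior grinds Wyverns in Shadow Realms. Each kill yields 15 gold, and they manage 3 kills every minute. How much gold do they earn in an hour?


Gold per minute = 15 * 3 = 45
Gold per hour = 45 * 60 = 2700

2700 gold/hour


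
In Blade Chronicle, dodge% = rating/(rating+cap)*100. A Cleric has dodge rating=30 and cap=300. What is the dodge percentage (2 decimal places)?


dodge% = 30 / (30 + 300) * 100
= 30 / 330 * 100
= 0.090909 * 100
= 9.09%

9.09%


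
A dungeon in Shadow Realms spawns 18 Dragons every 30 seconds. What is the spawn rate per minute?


Spawns per minute = count * (60 / interval)
= 18 * (60 / 30)
= 18 * 2.0
= 36.0

36.0 per minute


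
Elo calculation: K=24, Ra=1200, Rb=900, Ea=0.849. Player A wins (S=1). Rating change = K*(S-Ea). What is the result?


Elo update: delta = K * (S - Ea), where S = 1 (wins)
S - Ea = 1 - 0.849 = 0.151
Rating change = 24 * 0.151
= 3.62

3.62 rating points


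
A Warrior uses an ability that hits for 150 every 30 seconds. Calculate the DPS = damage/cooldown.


DPS = damage / cooldown
= 150 / 30
= 5.00

5.00 DPS


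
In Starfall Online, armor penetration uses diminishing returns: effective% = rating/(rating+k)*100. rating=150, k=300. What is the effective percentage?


effective% = rating / (rating + k) * 100
= 150 / (150 + 300) * 100
= 150 / 450 * 100
= 0.333333 * 100
= 33.33%

33.33%


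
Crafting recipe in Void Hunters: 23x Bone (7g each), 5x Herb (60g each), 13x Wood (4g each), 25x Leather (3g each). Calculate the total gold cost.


Cost breakdown:
  Bone: 23 * 7 = 161
  Herb: 5 * 60 = 300
  Wood: 13 * 4 = 52
  Leather: 25 * 3 = 75
Total = 161 + 300 + 52 + 75 = 588

588 gold


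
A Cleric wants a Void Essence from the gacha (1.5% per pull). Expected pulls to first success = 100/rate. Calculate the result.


Expected pulls for a geometric distribution = 1/p = 100 / rate%
= 100 / 1.5
= 66.67

66.67 pulls


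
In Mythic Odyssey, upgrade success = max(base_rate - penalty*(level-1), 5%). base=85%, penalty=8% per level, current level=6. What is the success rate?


raw_rate = 85 - 8 * (6 - 1)
= 85 - 8 * 5
= 85 - 40
= 45
Apply floor: max(45, 5) = 45%

45%


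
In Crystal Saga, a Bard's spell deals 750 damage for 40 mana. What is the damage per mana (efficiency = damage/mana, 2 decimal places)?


Efficiency = damage / mana
= 750 / 40
= 18.75

18.75 dmg/mana


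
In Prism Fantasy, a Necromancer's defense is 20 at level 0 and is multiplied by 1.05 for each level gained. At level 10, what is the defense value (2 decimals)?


value = base * growth^level
= 20 * 1.05^10
= 20 * 1.628895
= 32.58

32.58 defense


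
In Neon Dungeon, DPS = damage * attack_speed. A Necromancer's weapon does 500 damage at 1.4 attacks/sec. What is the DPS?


DPS = damage * attack_speed
= 500 * 1.4
= 700.0

700.0 DPS


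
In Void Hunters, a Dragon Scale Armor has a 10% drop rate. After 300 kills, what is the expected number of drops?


Expected drops = kills * (drop_rate / 100)
= 300 * (10 / 100)
= 300 * 0.1
= 30.0

30.0 drops


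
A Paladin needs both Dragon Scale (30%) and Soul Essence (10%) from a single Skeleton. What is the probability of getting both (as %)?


For independent events, P(both) = P(A) * P(B)
= 30% * 10%
= 300 / 100 %
= 3.0%

3.0%


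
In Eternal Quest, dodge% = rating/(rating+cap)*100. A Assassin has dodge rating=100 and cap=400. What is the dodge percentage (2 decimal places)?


dodge% = 100 / (100 + 400) * 100
= 100 / 500 * 100
= 0.2 * 100
= 20.00%

20.00%


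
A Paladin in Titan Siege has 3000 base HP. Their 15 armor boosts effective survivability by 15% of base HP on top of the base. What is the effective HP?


EHP = 3000 * (1 + 15/100)
= 3000 * (1 + 0.15)
= 3000 * 1.15
= 3450.0

3450.0 EHP


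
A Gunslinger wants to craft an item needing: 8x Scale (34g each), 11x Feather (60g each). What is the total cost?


Cost breakdown:
  Scale: 8 * 34 = 272
  Feather: 11 * 60 = 660
Total = 272 + 660 = 932

932 gold


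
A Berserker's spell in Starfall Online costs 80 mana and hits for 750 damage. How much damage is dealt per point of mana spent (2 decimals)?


Efficiency = damage / mana
= 750 / 80
= 9.38

9.38 dmg/mana


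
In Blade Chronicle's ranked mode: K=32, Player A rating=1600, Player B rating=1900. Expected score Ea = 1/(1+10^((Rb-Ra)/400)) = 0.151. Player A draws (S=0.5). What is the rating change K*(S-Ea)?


Elo update: delta = K * (S - Ea), where S = 0.5 (draws)
S - Ea = 0.5 - 0.151 = 0.349
Rating change = 32 * 0.349
= 11.17

11.17 rating points


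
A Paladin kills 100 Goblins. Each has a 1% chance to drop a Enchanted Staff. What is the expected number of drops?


Expected drops = kills * (drop_rate / 100)
= 100 * (1 / 100)
= 100 * 0.01
= 1.0

1.0 drops


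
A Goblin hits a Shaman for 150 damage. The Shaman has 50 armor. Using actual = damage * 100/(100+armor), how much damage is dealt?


actual = 150 * 100 / (100 + 50)
= 150 * 100 / 150
= 15000 / 150
= 100.00

100.00 damage


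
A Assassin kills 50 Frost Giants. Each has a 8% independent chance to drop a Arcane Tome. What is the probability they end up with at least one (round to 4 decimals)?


P(at least one) = 1 - P(none) = 1 - (1-p)^n
p = 8/100 = 0.08
1 - p = 0.92
(1 - p)^50 = 0.92^50 = 0.015466
P(at least one) = 1 - 0.015466 = 0.9845

0.9845


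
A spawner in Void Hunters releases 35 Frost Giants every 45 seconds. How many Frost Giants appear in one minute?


Spawns per minute = count * (60 / interval)
= 35 * (60 / 45)
= 35 * 1.3333
= 46.67

46.67 per minute


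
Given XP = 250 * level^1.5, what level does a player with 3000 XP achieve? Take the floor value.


XP = 250 * level^1.5, so level = (XP / 250)^(1/1.5)
= (3000 / 250)^(1/1.5)
= 12.0^0.6667
= 5.2415
Floor: level = 5

level 5


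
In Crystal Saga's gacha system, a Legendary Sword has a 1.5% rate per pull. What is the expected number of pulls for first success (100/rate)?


Expected pulls for a geometric distribution = 1/p = 100 / rate%
= 100 / 1.5
= 66.67

66.67 pulls


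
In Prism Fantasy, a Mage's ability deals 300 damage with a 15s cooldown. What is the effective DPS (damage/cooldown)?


DPS = damage / cooldown
= 300 / 15
= 20.00

20.00 DPS


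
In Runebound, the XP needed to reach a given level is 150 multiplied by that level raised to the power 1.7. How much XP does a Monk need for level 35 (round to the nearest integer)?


XP = 150 * level^1.7
Substitute level = 35:
XP = 150 * 35^1.7
= 150 * 421.6146
= 63242

63242 XP


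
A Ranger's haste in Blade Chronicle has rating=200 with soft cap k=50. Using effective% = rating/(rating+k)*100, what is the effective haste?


effective% = rating / (rating + k) * 100
= 200 / (200 + 50) * 100
= 200 / 250 * 100
= 0.8 * 100
= 80.00%

80.00%


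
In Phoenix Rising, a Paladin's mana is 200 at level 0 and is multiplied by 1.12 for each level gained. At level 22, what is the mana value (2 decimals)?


value = base * growth^level
= 200 * 1.12^22
= 200 * 12.10031
= 2420.06

2420.06 mana


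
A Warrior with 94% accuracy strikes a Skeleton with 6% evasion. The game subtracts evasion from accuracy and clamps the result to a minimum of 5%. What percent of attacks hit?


accuracy - evasion = 94 - 6 = 88
Apply floor: max(88, 5) = 88
Hit chance = 88%

88%


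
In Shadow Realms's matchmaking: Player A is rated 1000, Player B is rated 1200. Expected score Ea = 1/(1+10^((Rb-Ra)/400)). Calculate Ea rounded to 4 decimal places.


Elo expected score: Ea = 1/(1 + 10^((Rb-Ra)/400))
Rb - Ra = 1200 - 1000 = 200
(Rb-Ra)/400 = 200/400 = 0.5
10^0.5 = 3.162278
Ea = 1/(1 + 3.162278) = 1/4.162278 = 0.2403

0.2403


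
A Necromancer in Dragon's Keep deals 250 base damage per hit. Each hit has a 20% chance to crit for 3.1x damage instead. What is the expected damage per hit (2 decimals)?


E[dmg] = base * (1 + crit_chance * (crit_mult - 1))
cc as decimal = 20/100 = 0.2
cm - 1 = 3.1 - 1 = 2.1
Bonus factor = 0.2 * 2.1 = 0.42
Total multiplier = 1 + 0.42 = 1.42
Expected damage = 250 * 1.42 = 355.00

355.00 damage


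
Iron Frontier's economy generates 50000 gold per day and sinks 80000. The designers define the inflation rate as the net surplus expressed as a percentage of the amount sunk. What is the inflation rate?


Net gold = 50000 - 80000 = -30000
Inflation rate = net / sunk * 100 = -30000 / 80000 * 100
= -0.375 * 100
= -37.50%

-37.50%


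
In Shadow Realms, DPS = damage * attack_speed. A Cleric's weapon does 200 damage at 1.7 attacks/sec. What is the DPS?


DPS = damage * attack_speed
= 200 * 1.7
= 340.0

340.0 DPS


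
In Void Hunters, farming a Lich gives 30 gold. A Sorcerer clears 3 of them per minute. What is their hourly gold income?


Gold per minute = 30 * 3 = 90
Gold per hour = 90 * 60 = 5400

5400 gold/hour


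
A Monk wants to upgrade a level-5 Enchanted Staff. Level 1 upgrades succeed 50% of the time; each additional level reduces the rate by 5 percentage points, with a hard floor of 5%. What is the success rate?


raw_rate = 50 - 5 * (5 - 1)
= 50 - 5 * 4
= 50 - 20
= 30
Apply floor: max(30, 5) = 30%

30%


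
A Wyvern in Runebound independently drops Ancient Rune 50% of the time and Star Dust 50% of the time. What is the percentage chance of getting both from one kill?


For independent events, P(both) = P(A) * P(B)
= 50% * 50%
= 2500 / 100 %
= 25.0%

25.0%


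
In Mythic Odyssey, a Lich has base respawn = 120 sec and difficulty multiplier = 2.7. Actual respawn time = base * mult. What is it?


Respawn time = base * multiplier
= 120 * 2.7
= 324.0 seconds

324.0 seconds


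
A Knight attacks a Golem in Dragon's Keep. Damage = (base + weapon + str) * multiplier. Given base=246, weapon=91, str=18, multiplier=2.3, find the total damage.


Sum base + weapon + str = 246 + 91 + 18 = 355
Multiply by 2.3:
355 * 2.3 = 816.5

816.5 damage


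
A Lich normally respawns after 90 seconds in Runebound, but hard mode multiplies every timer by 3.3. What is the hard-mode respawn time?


Respawn time = base * multiplier
= 90 * 3.3
= 297.0 seconds

297.0 seconds


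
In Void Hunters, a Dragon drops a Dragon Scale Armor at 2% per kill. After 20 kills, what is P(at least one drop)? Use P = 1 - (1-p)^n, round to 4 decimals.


P(at least one) = 1 - P(none) = 1 - (1-p)^n
p = 2/100 = 0.02
1 - p = 0.98
(1 - p)^20 = 0.98^20 = 0.667608
P(at least one) = 1 - 0.667608 = 0.3324

0.3324


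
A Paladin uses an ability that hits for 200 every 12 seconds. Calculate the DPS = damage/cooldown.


DPS = damage / cooldown
= 200 / 12
= 16.67

16.67 DPS


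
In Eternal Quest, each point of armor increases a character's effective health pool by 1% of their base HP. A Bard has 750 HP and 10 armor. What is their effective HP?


EHP = 750 * (1 + 10/100)
= 750 * (1 + 0.1)
= 750 * 1.1
= 825.0

825.0 EHP


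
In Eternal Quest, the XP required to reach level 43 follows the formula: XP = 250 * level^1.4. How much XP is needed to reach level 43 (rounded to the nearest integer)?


XP = 250 * level^1.4
Substitute level = 43:
XP = 250 * 43^1.4
= 250 * 193.5779
= 48394

48394 XP


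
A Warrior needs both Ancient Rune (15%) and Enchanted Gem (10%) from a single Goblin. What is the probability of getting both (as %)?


For independent events, P(both) = P(A) * P(B)
= 15% * 10%
= 150 / 100 %
= 1.5%

1.5%


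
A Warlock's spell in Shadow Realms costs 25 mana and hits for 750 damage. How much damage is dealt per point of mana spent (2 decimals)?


Efficiency = damage / mana
= 750 / 25
= 30.00

30.00 dmg/mana


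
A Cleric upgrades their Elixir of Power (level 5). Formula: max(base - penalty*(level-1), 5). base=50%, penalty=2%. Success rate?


raw_rate = 50 - 2 * (5 - 1)
= 50 - 2 * 4
= 50 - 8
= 42
Apply floor: max(42, 5) = 42%

42%


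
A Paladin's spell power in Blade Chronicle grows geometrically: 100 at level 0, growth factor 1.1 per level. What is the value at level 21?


value = base * growth^level
= 100 * 1.1^21
= 100 * 7.4002499
= 740.02

740.02 spell power


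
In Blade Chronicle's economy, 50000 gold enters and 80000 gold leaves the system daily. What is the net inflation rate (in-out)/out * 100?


Net gold = 50000 - 80000 = -30000
Inflation rate = net / sunk * 100 = -30000 / 80000 * 100
= -0.375 * 100
= -37.50%

-37.50%


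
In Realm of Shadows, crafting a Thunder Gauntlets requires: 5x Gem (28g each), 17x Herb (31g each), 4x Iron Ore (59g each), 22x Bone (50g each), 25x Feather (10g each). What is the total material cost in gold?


Cost breakdown:
  Gem: 5 * 28 = 140
  Herb: 17 * 31 = 527
  Iron Ore: 4 * 59 = 236
  Bone: 22 * 50 = 1100
  Feather: 25 * 10 = 250
Total = 140 + 527 + 236 + 1100 + 250 = 2253

2253 gold


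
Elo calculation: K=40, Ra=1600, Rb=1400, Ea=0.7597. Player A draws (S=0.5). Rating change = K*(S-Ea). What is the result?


Elo update: delta = K * (S - Ea), where S = 0.5 (draws)
S - Ea = 0.5 - 0.7597 = -0.2597
Rating change = 40 * -0.2597
= -10.39

-10.39 rating points


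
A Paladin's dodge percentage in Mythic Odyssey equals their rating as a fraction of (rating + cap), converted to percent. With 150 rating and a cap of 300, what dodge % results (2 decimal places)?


dodge% = 150 / (150 + 300) * 100
= 150 / 450 * 100
= 0.333333 * 100
= 33.33%

33.33%


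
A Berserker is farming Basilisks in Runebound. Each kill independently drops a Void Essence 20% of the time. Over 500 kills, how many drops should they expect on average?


Expected drops = kills * (drop_rate / 100)
= 500 * (20 / 100)
= 500 * 0.2
= 100.0

100.0 drops


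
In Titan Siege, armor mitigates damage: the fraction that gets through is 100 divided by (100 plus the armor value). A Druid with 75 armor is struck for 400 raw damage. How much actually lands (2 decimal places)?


actual = 400 * 100 / (100 + 75)
= 400 * 100 / 175
= 40000 / 175
= 228.57

228.57 damage


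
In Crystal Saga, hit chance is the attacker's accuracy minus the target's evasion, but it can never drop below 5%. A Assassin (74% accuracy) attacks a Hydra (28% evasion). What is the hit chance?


accuracy - evasion = 74 - 28 = 46
Apply floor: max(46, 5) = 46
Hit chance = 46%

46%


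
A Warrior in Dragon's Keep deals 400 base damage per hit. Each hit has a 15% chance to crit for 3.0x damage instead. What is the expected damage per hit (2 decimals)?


E[dmg] = base * (1 + crit_chance * (crit_mult - 1))
cc as decimal = 15/100 = 0.15
cm - 1 = 3.0 - 1 = 2.0
Bonus factor = 0.15 * 2.0 = 0.3
Total multiplier = 1 + 0.3 = 1.3
Expected damage = 400 * 1.3 = 520.00

520.00 damage


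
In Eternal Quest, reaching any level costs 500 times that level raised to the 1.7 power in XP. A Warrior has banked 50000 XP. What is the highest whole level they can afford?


XP = 500 * level^1.7, so level = (XP / 500)^(1/1.7)
= (50000 / 500)^(1/1.7)
= 100.0^0.5882
= 15.0131
Floor: level = 15

level 15


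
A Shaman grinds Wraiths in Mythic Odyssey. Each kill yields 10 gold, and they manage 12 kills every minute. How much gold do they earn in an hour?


Gold per minute = 10 * 12 = 120
Gold per hour = 120 * 60 = 7200

7200 gold/hour


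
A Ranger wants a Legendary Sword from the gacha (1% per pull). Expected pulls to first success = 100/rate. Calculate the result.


Expected pulls for a geometric distribution = 1/p = 100 / rate%
= 100 / 1
= 100.0

100.0 pulls


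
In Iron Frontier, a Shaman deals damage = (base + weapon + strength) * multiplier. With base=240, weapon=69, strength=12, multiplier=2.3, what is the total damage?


Sum base + weapon + str = 240 + 69 + 12 = 321
Multiply by 2.3:
321 * 2.3 = 738.3

738.3 damage


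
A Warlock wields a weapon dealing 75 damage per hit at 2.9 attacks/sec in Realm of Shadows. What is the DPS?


DPS = damage * attack_speed
= 75 * 2.9
= 217.5

217.5 DPS


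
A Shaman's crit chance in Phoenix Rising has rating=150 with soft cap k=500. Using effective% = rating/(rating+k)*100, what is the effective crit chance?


effective% = rating / (rating + k) * 100
= 150 / (150 + 500) * 100
= 150 / 650 * 100
= 0.230769 * 100
= 23.08%

23.08%


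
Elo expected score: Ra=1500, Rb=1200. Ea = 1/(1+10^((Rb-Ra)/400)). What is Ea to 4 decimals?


Elo expected score: Ea = 1/(1 + 10^((Rb-Ra)/400))
Rb - Ra = 1200 - 1500 = -300
(Rb-Ra)/400 = -300/400 = -0.75
10^-0.75 = 0.177828
Ea = 1/(1 + 0.177828) = 1/1.177828 = 0.8490

0.8490


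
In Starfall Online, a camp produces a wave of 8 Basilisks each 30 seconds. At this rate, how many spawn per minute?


Spawns per minute = count * (60 / interval)
= 8 * (60 / 30)
= 8 * 2.0
= 16.0

16.0 per minute


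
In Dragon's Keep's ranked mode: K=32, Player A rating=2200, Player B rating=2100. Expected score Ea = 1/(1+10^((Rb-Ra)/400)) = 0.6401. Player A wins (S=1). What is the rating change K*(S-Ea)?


Elo update: delta = K * (S - Ea), where S = 1 (wins)
S - Ea = 1 - 0.6401 = 0.3599
Rating change = 32 * 0.3599
= 11.52

11.52 rating points


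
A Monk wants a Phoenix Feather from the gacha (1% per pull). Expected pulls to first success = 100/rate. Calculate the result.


Expected pulls for a geometric distribution = 1/p = 100 / rate%
= 100 / 1
= 100.0

100.0 pulls


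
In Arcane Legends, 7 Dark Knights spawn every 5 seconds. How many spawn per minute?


Spawns per minute = count * (60 / interval)
= 7 * (60 / 5)
= 7 * 12.0
= 84.0

84.0 per minute


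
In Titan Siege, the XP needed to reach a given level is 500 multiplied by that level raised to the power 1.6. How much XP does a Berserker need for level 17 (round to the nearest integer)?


XP = 500 * level^1.6
Substitute level = 17:
XP = 500 * 17^1.6
= 500 * 93.0504
= 46525

46525 XP


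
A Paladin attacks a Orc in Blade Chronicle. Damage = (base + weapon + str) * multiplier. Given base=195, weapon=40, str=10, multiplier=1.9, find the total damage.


Sum base + weapon + str = 195 + 40 + 10 = 245
Multiply by 1.9:
245 * 1.9 = 465.5

465.5 damage


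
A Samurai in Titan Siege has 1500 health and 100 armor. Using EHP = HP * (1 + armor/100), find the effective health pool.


EHP = 1500 * (1 + 100/100)
= 1500 * (1 + 1.0)
= 1500 * 2.0
= 3000.0

3000.0 EHP


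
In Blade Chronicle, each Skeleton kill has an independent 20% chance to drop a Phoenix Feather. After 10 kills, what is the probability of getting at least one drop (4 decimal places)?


P(at least one) = 1 - P(none) = 1 - (1-p)^n
p = 20/100 = 0.2
1 - p = 0.8
(1 - p)^10 = 0.8^10 = 0.107374
P(at least one) = 1 - 0.107374 = 0.8926

0.8926


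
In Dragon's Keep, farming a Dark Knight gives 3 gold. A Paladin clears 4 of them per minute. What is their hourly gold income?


Gold per minute = 3 * 4 = 12
Gold per hour = 12 * 60 = 720

720 gold/hour


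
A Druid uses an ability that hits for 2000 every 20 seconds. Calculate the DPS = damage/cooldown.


DPS = damage / cooldown
= 2000 / 20
= 100.00

100.00 DPS


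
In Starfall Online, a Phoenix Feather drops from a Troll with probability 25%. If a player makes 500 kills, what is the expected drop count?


Expected drops = kills * (drop_rate / 100)
= 500 * (25 / 100)
= 500 * 0.25
= 125.0

125.0 drops


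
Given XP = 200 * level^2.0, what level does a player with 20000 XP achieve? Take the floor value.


XP = 200 * level^2.0, so level = (XP / 200)^(1/2.0)
= (20000 / 200)^(1/2.0)
= 100.0^0.5
= 10.0
Floor: level = 10

level 10


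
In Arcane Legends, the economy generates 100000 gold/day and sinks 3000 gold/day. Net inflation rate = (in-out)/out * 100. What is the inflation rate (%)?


Net gold = 100000 - 3000 = 97000
Inflation rate = net / sunk * 100 = 97000 / 3000 * 100
= 32.333333 * 100
= 3233.33%

3233.33%


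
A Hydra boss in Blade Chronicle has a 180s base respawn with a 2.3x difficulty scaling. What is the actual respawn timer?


Respawn time = base * multiplier
= 180 * 2.3
= 414.0 seconds

414.0 seconds


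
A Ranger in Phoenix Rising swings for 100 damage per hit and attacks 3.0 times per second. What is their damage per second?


DPS = damage * attack_speed
= 100 * 3.0
= 300.0

300.0 DPS


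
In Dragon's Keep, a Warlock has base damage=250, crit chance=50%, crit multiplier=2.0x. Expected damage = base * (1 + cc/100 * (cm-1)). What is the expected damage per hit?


E[dmg] = base * (1 + crit_chance * (crit_mult - 1))
cc as decimal = 50/100 = 0.5
cm - 1 = 2.0 - 1 = 1.0
Bonus factor = 0.5 * 1.0 = 0.5
Total multiplier = 1 + 0.5 = 1.5
Expected damage = 250 * 1.5 = 375.00

375.00 damage


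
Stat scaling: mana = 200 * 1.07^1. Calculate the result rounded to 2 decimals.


value = base * growth^level
= 200 * 1.07^1
= 200 * 1.07
= 214.00

214.00 mana


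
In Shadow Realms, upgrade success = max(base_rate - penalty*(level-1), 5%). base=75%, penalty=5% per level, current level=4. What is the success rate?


raw_rate = 75 - 5 * (4 - 1)
= 75 - 5 * 3
= 75 - 15
= 60
Apply floor: max(60, 5) = 60%

60%


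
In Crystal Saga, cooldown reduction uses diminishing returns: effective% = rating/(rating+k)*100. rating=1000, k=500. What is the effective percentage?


effective% = rating / (rating + k) * 100
= 1000 / (1000 + 500) * 100
= 1000 / 1500 * 100
= 0.666667 * 100
= 66.67%

66.67%


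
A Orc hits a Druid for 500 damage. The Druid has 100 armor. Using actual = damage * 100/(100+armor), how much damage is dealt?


actual = 500 * 100 / (100 + 100)
= 500 * 100 / 200
= 50000 / 200
= 250.00

250.00 damage


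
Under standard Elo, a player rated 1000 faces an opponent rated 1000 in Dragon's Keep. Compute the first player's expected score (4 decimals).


Elo expected score: Ea = 1/(1 + 10^((Rb-Ra)/400))
Rb - Ra = 1000 - 1000 = 0
(Rb-Ra)/400 = 0/400 = 0.0
10^0.0 = 1.0
Ea = 1/(1 + 1.0) = 1/2.0 = 0.5000

0.5000


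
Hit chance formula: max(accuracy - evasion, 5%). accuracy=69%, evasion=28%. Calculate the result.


accuracy - evasion = 69 - 28 = 41
Apply floor: max(41, 5) = 41
Hit chance = 41%

41%


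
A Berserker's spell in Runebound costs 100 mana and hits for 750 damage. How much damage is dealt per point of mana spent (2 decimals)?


Efficiency = damage / mana
= 750 / 100
= 7.50

7.50 dmg/mana


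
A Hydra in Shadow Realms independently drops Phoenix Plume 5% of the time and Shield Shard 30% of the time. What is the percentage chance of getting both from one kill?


For independent events, P(both) = P(A) * P(B)
= 5% * 30%
= 150 / 100 %
= 1.5%

1.5%


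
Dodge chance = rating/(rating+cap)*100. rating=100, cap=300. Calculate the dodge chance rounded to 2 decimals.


dodge% = 100 / (100 + 300) * 100
= 100 / 400 * 100
= 0.25 * 100
= 25.00%

25.00%


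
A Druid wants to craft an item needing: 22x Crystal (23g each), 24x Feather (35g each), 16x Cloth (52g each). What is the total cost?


Cost breakdown:
  Crystal: 22 * 23 = 506
  Feather: 24 * 35 = 840
  Cloth: 16 * 52 = 832
Total = 506 + 840 + 832 = 2178

2178 gold


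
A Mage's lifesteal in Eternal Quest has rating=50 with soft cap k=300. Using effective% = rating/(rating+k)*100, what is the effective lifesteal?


effective% = rating / (rating + k) * 100
= 50 / (50 + 300) * 100
= 50 / 350 * 100
= 0.142857 * 100
= 14.29%

14.29%


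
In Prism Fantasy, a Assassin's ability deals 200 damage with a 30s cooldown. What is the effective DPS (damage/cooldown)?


DPS = damage / cooldown
= 200 / 30
= 6.67

6.67 DPS


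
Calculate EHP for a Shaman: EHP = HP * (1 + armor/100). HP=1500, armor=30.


EHP = 1500 * (1 + 30/100)
= 1500 * (1 + 0.3)
= 1500 * 1.3
= 1950.0

1950.0 EHP


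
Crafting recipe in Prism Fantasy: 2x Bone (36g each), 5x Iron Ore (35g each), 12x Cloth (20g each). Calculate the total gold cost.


Cost breakdown:
  Bone: 2 * 36 = 72
  Iron Ore: 5 * 35 = 175
  Cloth: 12 * 20 = 240
Total = 72 + 175 + 240 = 487

487 gold


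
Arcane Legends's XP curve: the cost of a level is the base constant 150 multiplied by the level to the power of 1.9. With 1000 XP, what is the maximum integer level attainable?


XP = 150 * level^1.9, so level = (XP / 150)^(1/1.9)
= (1000 / 150)^(1/1.9)
= 6.6667^0.5263
= 2.7142
Floor: level = 2

level 2


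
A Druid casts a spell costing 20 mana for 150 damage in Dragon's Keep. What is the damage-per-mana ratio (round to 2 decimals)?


Efficiency = damage / mana
= 150 / 20
= 7.50

7.50 dmg/mana


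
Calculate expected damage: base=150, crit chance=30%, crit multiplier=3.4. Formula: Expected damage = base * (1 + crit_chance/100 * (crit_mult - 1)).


E[dmg] = base * (1 + crit_chance * (crit_mult - 1))
cc as decimal = 30/100 = 0.3
cm - 1 = 3.4 - 1 = 2.4
Bonus factor = 0.3 * 2.4 = 0.72
Total multiplier = 1 + 0.72 = 1.72
Expected damage = 150 * 1.72 = 258.00

258.00 damage


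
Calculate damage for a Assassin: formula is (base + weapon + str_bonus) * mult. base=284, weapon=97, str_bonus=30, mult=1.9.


Sum base + weapon + str = 284 + 97 + 30 = 411
Multiply by 1.9:
411 * 1.9 = 780.9

780.9 damage


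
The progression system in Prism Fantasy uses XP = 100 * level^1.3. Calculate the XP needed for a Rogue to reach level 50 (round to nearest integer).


XP = 100 * level^1.3
Substitute level = 50:
XP = 100 * 50^1.3
= 100 * 161.6818
= 16168

16168 XP


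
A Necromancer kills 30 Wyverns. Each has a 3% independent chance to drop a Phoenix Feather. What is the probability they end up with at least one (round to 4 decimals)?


P(at least one) = 1 - P(none) = 1 - (1-p)^n
p = 3/100 = 0.03
1 - p = 0.97
(1 - p)^30 = 0.97^30 = 0.401007
P(at least one) = 1 - 0.401007 = 0.5990

0.5990


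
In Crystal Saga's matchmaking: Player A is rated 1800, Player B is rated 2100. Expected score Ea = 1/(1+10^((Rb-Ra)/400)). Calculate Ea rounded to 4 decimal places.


Elo expected score: Ea = 1/(1 + 10^((Rb-Ra)/400))
Rb - Ra = 2100 - 1800 = 300
(Rb-Ra)/400 = 300/400 = 0.75
10^0.75 = 5.623413
Ea = 1/(1 + 5.623413) = 1/6.623413 = 0.1510

0.1510


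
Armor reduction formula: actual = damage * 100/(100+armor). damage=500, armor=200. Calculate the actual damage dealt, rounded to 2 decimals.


actual = 500 * 100 / (100 + 200)
= 500 * 100 / 300
= 50000 / 300
= 166.67

166.67 damage


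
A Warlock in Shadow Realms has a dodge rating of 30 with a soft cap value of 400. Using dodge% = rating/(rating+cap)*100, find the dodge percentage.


dodge% = 30 / (30 + 400) * 100
= 30 / 430 * 100
= 0.069767 * 100
= 6.98%

6.98%


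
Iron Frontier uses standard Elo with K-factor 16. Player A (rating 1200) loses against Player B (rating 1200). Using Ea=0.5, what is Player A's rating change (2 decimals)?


Elo update: delta = K * (S - Ea), where S = 0 (loses)
S - Ea = 0 - 0.5 = -0.5
Rating change = 16 * -0.5
= -8.00

-8.00 rating points


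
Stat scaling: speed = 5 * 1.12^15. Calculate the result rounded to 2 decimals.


value = base * growth^level
= 5 * 1.12^15
= 5 * 5.473566
= 27.37

27.37 speed


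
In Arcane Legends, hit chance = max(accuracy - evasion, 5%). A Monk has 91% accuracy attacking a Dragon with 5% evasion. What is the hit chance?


accuracy - evasion = 91 - 5 = 86
Apply floor: max(86, 5) = 86
Hit chance = 86%

86%


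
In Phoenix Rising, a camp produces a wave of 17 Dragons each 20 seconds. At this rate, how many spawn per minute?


Spawns per minute = count * (60 / interval)
= 17 * (60 / 20)
= 17 * 3.0
= 51.0

51.0 per minute


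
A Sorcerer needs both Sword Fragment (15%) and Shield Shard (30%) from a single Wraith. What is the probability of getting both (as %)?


For independent events, P(both) = P(A) * P(B)
= 15% * 30%
= 450 / 100 %
= 4.5%

4.5%


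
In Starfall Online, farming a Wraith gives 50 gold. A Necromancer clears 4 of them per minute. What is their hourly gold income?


Gold per minute = 50 * 4 = 200
Gold per hour = 200 * 60 = 12000

12000 gold/hour


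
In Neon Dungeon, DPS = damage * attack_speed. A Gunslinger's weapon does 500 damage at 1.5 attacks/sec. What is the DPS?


DPS = damage * attack_speed
= 500 * 1.5
= 750.0

750.0 DPS


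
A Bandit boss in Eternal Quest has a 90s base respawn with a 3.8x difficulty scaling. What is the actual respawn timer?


Respawn time = base * multiplier
= 90 * 3.8
= 342.0 seconds

342.0 seconds


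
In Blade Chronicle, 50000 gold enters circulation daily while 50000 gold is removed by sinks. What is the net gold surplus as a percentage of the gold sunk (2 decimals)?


Net gold = 50000 - 50000 = 0
Inflation rate = net / sunk * 100 = 0 / 50000 * 100
= 0.0 * 100
= 0.00%

0.00%


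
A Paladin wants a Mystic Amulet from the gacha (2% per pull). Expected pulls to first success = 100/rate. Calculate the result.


Expected pulls for a geometric distribution = 1/p = 100 / rate%
= 100 / 2
= 50.0

50.0 pulls


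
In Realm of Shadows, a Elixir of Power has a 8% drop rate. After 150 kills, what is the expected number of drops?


Expected drops = kills * (drop_rate / 100)
= 150 * (8 / 100)
= 150 * 0.08
= 12.0

12.0 drops


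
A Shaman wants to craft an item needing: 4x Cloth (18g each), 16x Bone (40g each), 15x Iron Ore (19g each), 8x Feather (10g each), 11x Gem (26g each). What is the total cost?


Cost breakdown:
  Cloth: 4 * 18 = 72
  Bone: 16 * 40 = 640
  Iron Ore: 15 * 19 = 285
  Feather: 8 * 10 = 80
  Gem: 11 * 26 = 286
Total = 72 + 640 + 285 + 80 + 286 = 1363

1363 gold


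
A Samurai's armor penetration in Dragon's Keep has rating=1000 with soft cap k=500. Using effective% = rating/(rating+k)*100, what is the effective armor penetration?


effective% = rating / (rating + k) * 100
= 1000 / (1000 + 500) * 100
= 1000 / 1500 * 100
= 0.666667 * 100
= 66.67%

66.67%


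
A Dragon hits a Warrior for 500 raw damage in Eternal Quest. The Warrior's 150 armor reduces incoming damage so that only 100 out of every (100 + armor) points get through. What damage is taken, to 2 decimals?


actual = 500 * 100 / (100 + 150)
= 500 * 100 / 250
= 50000 / 250
= 200.00

200.00 damage


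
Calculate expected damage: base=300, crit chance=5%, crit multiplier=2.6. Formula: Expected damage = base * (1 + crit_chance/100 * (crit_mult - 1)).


E[dmg] = base * (1 + crit_chance * (crit_mult - 1))
cc as decimal = 5/100 = 0.05
cm - 1 = 2.6 - 1 = 1.6
Bonus factor = 0.05 * 1.6 = 0.08
Total multiplier = 1 + 0.08 = 1.08
Expected damage = 300 * 1.08 = 324.00

324.00 damage


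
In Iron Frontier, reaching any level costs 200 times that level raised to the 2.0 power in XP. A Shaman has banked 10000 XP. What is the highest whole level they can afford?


XP = 200 * level^2.0, so level = (XP / 200)^(1/2.0)
= (10000 / 200)^(1/2.0)
= 50.0^0.5
= 7.0711
Floor: level = 7

level 7


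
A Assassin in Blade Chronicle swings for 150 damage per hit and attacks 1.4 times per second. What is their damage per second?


DPS = damage * attack_speed
= 150 * 1.4
= 210.0

210.0 DPS


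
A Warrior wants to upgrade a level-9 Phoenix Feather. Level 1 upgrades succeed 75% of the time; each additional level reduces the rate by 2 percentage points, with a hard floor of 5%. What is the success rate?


raw_rate = 75 - 2 * (9 - 1)
= 75 - 2 * 8
= 75 - 16
= 59
Apply floor: max(59, 5) = 59%

59%


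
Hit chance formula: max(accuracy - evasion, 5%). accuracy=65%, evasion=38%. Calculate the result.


accuracy - evasion = 65 - 38 = 27
Apply floor: max(27, 5) = 27
Hit chance = 27%

27%


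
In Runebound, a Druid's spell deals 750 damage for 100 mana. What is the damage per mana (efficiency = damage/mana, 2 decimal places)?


Efficiency = damage / mana
= 750 / 100
= 7.50

7.50 dmg/mana


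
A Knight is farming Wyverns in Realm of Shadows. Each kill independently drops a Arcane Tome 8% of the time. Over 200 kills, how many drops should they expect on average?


Expected drops = kills * (drop_rate / 100)
= 200 * (8 / 100)
= 200 * 0.08
= 16.0

16.0 drops


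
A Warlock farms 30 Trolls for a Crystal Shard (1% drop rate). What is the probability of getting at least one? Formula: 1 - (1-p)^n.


P(at least one) = 1 - P(none) = 1 - (1-p)^n
p = 1/100 = 0.01
1 - p = 0.99
(1 - p)^30 = 0.99^30 = 0.739700
P(at least one) = 1 - 0.739700 = 0.2603

0.2603


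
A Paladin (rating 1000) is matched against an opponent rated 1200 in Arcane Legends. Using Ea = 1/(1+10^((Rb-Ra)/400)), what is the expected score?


Elo expected score: Ea = 1/(1 + 10^((Rb-Ra)/400))
Rb - Ra = 1200 - 1000 = 200
(Rb-Ra)/400 = 200/400 = 0.5
10^0.5 = 3.162278
Ea = 1/(1 + 3.162278) = 1/4.162278 = 0.2403

0.2403


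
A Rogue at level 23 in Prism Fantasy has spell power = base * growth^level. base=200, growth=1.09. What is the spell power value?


value = base * growth^level
= 200 * 1.09^23
= 200 * 7.257874
= 1451.57

1451.57 spell power


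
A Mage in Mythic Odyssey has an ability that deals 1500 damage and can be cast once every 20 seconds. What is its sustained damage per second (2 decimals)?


DPS = damage / cooldown
= 1500 / 20
= 75.00

75.00 DPS


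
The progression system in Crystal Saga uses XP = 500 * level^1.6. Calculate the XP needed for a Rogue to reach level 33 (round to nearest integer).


XP = 500 * level^1.6
Substitute level = 33:
XP = 500 * 33^1.6
= 500 * 268.9195
= 134460

134460 XP


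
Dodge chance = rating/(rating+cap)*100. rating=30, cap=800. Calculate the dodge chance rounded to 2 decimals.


dodge% = 30 / (30 + 800) * 100
= 30 / 830 * 100
= 0.036145 * 100
= 3.61%

3.61%


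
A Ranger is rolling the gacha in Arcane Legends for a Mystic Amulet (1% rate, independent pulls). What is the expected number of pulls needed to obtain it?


Expected pulls for a geometric distribution = 1/p = 100 / rate%
= 100 / 1
= 100.0

100.0 pulls


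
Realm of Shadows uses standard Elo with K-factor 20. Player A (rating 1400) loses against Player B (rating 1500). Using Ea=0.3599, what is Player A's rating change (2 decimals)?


Elo update: delta = K * (S - Ea), where S = 0 (loses)
S - Ea = 0 - 0.3599 = -0.3599
Rating change = 20 * -0.3599
= -7.20

-7.20 rating points


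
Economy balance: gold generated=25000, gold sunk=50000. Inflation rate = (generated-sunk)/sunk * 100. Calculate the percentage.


Net gold = 25000 - 50000 = -25000
Inflation rate = net / sunk * 100 = -25000 / 50000 * 100
= -0.5 * 100
= -50.00%

-50.00%
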